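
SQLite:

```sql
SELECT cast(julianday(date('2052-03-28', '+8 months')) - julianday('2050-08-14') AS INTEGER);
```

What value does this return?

Adding +8 months to 2052-03-28 gives 2052-11-28.
17 days remain in August 2050 after the 14th (31 − 14).
Full months from September 2050 through October 2052 contribute their day counts.
Then 28 days into November 2052.
Total: 17 + 30 + 31 + 30 + 31 + 31 + 28 + 31 + 30 + 31 + 30 + 31 + 31 + 30 + 31 + 30 + 31 + 31 + 29 + 31 + 30 + 31 + 30 + 31 + 31 + 30 + 31 + 28 = 837.

837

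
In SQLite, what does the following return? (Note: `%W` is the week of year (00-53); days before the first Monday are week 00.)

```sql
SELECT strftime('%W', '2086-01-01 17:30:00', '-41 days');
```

First apply '-41 days': 2086-01-01 17:30:00 → 2085-11-21 17:30:00.
2085-11-21 is a Wednesday. SQLite's %W counts Mondays since the year started; the result is 47.

47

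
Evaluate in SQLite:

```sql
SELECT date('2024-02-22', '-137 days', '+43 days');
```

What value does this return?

2023-11-20

Applying '-137 days' to 2024-02-22: counting 137 days back gives 2023-10-08.
Applying '+43 days' to 2023-10-08: counting 43 days forward gives 2023-11-20.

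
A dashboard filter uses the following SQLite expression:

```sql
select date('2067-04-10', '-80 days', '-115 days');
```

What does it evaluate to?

2066-09-27

Applying '-80 days' to 2067-04-10: counting 80 days back gives 2067-01-20.
Applying '-115 days' to 2067-01-20: counting 115 days back gives 2066-09-27.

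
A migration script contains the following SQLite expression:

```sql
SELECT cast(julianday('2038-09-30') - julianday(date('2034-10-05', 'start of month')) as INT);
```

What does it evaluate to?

1460

`start of month` rewinds 2034-10-05 to 2034-10-01.
30 days remain in October 2034 after the 1st (31 − 1).
Full months from November 2034 through August 2038 contribute their day counts.
Then 30 days into September 2038.
Total: 30 + 30 + 31 + 31 + 28 + 31 + 30 + 31 + 30 + 31 + 31 + 30 + 31 + 30 + 31 + 31 + 29 + 31 + 30 + 31 + 30 + 31 + 31 + 30 + 31 + 30 + 31 + 31 + 28 + 31 + 30 + 31 + 30 + 31 + 31 + 30 + 31 + 30 + 31 + 31 + 28 + 31 + 30 + 31 + 30 + 31 + 31 + 30 = 1460.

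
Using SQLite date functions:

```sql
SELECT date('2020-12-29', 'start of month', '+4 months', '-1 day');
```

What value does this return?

2021-03-31

`start of month` rewinds 2020-12-29 to 2020-12-01.
Adding +4 months to 2020-12-01 gives 2021-04-01.
Going back 1 day from 2021-04-01 reaches 2021-03-31 (last day of March, 31 days).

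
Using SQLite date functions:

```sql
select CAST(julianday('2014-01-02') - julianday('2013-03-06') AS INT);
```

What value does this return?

302

25 days remain in March 2013 after the 6th (31 − 6).
Full months from April 2013 through December 2013 contribute their day counts.
Then 2 days into January 2014.
Total: 25 + 30 + 31 + 30 + 31 + 31 + 30 + 31 + 30 + 31 + 2 = 302.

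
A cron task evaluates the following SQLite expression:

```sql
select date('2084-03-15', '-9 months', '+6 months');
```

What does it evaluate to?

Adding -9 months to 2084-03-15 gives 2083-06-15.
Adding +6 months to 2083-06-15 gives 2083-12-15.

2083-12-15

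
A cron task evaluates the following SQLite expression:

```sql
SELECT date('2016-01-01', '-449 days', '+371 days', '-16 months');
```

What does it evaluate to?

2014-06-15

Applying '-449 days' to 2016-01-01: counting 449 days back gives 2014-10-09.
Applying '+371 days' to 2014-10-09: counting 371 days forward gives 2015-10-15.
Adding -16 months to 2015-10-15 gives 2014-06-15.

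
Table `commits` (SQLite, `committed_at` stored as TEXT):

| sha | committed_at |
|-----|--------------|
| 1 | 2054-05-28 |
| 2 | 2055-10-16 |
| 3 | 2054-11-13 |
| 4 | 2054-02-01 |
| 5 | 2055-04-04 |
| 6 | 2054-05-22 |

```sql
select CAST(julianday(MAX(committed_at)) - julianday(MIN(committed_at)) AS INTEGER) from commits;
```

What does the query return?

622

MIN = 2054-02-01, MAX = 2055-10-16.
27 days remain in February 2054 after the 1st (28 − 1).
Full months from March 2054 through September 2055 contribute their day counts.
Then 16 days into October 2055.
Total: 27 + 31 + 30 + 31 + 30 + 31 + 31 + 30 + 31 + 30 + 31 + 31 + 28 + 31 + 30 + 31 + 30 + 31 + 31 + 30 + 16 = 622.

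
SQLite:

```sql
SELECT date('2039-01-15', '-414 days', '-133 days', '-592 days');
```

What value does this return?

Applying '-414 days' to 2039-01-15: counting 414 days back gives 2037-11-27.
Applying '-133 days' to 2037-11-27: counting 133 days back gives 2037-07-17.
Applying '-592 days' to 2037-07-17: counting 592 days back gives 2035-12-03.

2035-12-03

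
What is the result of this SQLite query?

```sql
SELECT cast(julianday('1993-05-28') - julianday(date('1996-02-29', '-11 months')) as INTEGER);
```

Adding -11 months to 1996-02-29 gives 1995-03-29.
3 days remain in May 1993 after the 28th (31 − 28).
Full months from June 1993 through February 1995 contribute their day counts.
Then 29 days into March 1995.
Total: 3 + 30 + 31 + 31 + 30 + 31 + 30 + 31 + 31 + 28 + 31 + 30 + 31 + 30 + 31 + 31 + 30 + 31 + 30 + 31 + 31 + 28 + 29 = 670.
The subtraction is earlier − later, so the result is −670 → -670.

-670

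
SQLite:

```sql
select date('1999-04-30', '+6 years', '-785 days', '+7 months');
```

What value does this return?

Adding +6 years to 1999-04-30 gives 2005-04-30.
Applying '-785 days' to 2005-04-30: counting 785 days back gives 2003-03-07.
Adding +7 months to 2003-03-07 gives 2003-10-07.

2003-10-07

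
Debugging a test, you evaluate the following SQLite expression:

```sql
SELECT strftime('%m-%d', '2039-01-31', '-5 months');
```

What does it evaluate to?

First apply '-5 months': 2039-01-31 → 2038-08-31.
`%m-%d` extracts the month-day: 08-31.

08-31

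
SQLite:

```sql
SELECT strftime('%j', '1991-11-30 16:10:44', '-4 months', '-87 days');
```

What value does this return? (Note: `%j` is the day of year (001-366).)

124

First apply '-4 months', '-87 days': 1991-11-30 16:10:44 → 1991-05-04 16:10:44.
Day-of-year for 1991-05-04: days since 1991-01-01 inclusive = 124, zero-padded to 124.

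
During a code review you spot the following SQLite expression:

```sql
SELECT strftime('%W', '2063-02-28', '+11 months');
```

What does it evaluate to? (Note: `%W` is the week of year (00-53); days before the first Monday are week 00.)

04

First apply '+11 months': 2063-02-28 → 2064-01-28.
2064-01-28 is a Monday. SQLite's %W counts Mondays since the year started; the result is 04.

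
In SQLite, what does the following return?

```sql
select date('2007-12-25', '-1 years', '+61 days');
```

2007-02-24

Adding -1 year to 2007-12-25 gives 2006-12-25.
Applying '+61 days' to 2006-12-25: counting 61 days forward gives 2007-02-24.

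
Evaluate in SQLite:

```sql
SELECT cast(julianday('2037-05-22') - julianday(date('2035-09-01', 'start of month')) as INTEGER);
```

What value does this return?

629

`start of month` rewinds 2035-09-01 to 2035-09-01.
29 days remain in September 2035 after the 1st (30 − 1).
Full months from October 2035 through April 2037 contribute their day counts.
Then 22 days into May 2037.
Total: 29 + 31 + 30 + 31 + 31 + 29 + 31 + 30 + 31 + 30 + 31 + 31 + 30 + 31 + 30 + 31 + 31 + 28 + 31 + 30 + 22 = 629.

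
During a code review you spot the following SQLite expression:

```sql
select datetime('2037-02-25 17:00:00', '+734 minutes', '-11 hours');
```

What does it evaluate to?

734 minutes = 12h 14m; +734 minutes from 2037-02-25 17:00:00 is 2037-02-26 05:14:00 (crosses midnight).
-11 hours from 2037-02-26 05:14:00 is 2037-02-25 18:14:00 (crosses midnight).

2037-02-25 18:14:00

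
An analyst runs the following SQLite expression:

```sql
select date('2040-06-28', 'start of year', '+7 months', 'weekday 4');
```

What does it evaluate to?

`start of year` rewinds 2040-06-28 to 2040-01-01.
Adding +7 months to 2040-01-01 gives 2040-08-01.
`weekday 4` advances to the next Thursday; 2040-08-01 is a Wednesday, so it moves forward to 2040-08-02.

2040-08-02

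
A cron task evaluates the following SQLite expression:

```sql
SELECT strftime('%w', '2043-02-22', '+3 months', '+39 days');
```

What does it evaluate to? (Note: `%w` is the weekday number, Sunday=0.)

2

First apply '+3 months', '+39 days': 2043-02-22 → 2043-06-30.
2043-06-30 is a Tuesday; with Sunday=0 that is 2.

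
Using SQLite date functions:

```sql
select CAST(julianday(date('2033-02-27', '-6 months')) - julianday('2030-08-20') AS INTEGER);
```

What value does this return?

738

Adding -6 months to 2033-02-27 gives 2032-08-27.
11 days remain in August 2030 after the 20th (31 − 20).
Full months from September 2030 through July 2032 contribute their day counts.
Then 27 days into August 2032.
Total: 11 + 30 + 31 + 30 + 31 + 31 + 28 + 31 + 30 + 31 + 30 + 31 + 31 + 30 + 31 + 30 + 31 + 31 + 29 + 31 + 30 + 31 + 30 + 31 + 27 = 738.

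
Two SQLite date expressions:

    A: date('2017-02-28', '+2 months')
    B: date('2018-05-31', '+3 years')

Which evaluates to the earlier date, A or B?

A = 2017-04-28.
B = 2021-05-31.
A is earlier.

A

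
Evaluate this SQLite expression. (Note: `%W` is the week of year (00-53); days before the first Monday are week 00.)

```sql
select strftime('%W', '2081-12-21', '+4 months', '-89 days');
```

First apply '+4 months', '-89 days': 2081-12-21 → 2082-01-22.
2082-01-22 is a Thursday. SQLite's %W counts Mondays since the year started; the result is 03.

03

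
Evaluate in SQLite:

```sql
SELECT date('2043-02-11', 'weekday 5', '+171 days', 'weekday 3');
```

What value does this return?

`weekday 5` advances to the next Friday; 2043-02-11 is a Wednesday, so it moves forward to 2043-02-13.
Applying '+171 days' to 2043-02-13: counting 171 days forward gives 2043-08-03.
`weekday 3` advances to the next Wednesday; 2043-08-03 is a Monday, so it moves forward to 2043-08-05.

2043-08-05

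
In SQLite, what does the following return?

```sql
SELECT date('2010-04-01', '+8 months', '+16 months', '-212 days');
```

Adding +8 months to 2010-04-01 gives 2010-12-01.
Adding +16 months to 2010-12-01 gives 2012-04-01.
Applying '-212 days' to 2012-04-01: counting 212 days back gives 2011-09-02.

2011-09-02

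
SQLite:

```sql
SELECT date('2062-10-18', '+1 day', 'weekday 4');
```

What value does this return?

Advancing 1 more day within October lands on 2062-10-19.
`weekday 4` advances to the next Thursday; 2062-10-19 is already a Thursday, so it stays at 2062-10-19.

2062-10-19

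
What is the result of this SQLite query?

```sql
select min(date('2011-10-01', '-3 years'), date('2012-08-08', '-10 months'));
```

2008-10-01

date('2011-10-01', '-3 years') → 2008-10-01.
date('2012-08-08', '-10 months') → 2011-10-08.
Earlier of the two is 2008-10-01.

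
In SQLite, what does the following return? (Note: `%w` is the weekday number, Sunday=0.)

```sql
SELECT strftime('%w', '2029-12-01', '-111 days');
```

First apply '-111 days': 2029-12-01 → 2029-08-12.
2029-08-12 is a Sunday; with Sunday=0 that is 0.

0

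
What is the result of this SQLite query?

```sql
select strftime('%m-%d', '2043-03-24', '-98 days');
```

First apply '-98 days': 2043-03-24 → 2042-12-16.
`%m-%d` extracts the month-day: 12-16.

12-16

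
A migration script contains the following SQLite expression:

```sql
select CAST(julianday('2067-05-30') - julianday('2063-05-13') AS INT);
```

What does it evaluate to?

18 days remain in May 2063 after the 13th (31 − 13).
Full months from June 2063 through April 2067 contribute their day counts.
Then 30 days into May 2067.
Total: 18 + 30 + 31 + 31 + 30 + 31 + 30 + 31 + 31 + 29 + 31 + 30 + 31 + 30 + 31 + 31 + 30 + 31 + 30 + 31 + 31 + 28 + 31 + 30 + 31 + 30 + 31 + 31 + 30 + 31 + 30 + 31 + 31 + 28 + 31 + 30 + 31 + 30 + 31 + 31 + 30 + 31 + 30 + 31 + 31 + 28 + 31 + 30 + 30 = 1478.

1478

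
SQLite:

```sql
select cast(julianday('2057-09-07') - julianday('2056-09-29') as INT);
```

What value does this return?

1 day remains in September 2056 after the 29th (30 − 29).
Full months from October 2056 through August 2057 contribute their day counts.
Then 7 days into September 2057.
Total: 1 + 31 + 30 + 31 + 31 + 28 + 31 + 30 + 31 + 30 + 31 + 31 + 7 = 343.

343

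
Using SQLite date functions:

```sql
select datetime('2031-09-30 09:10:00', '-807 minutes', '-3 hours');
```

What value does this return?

807 minutes = 13h 27m; -807 minutes from 2031-09-30 09:10:00 is 2031-09-29 19:43:00 (crosses midnight).
-3 hours from 2031-09-29 19:43:00 is 2031-09-29 16:43:00.

2031-09-29 16:43:00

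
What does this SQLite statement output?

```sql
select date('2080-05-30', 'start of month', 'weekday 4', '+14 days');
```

`start of month` rewinds 2080-05-30 to 2080-05-01.
`weekday 4` advances to the next Thursday; 2080-05-01 is a Wednesday, so it moves forward to 2080-05-02.
Advancing 14 more days within May lands on 2080-05-16.

2080-05-16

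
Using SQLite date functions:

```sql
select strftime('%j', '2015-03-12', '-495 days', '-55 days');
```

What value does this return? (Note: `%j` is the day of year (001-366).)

251

First apply '-495 days', '-55 days': 2015-03-12 → 2013-09-08.
Day-of-year for 2013-09-08: days since 2013-01-01 inclusive = 251, zero-padded to 251.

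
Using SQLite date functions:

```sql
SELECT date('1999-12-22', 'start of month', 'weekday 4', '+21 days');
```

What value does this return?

`start of month` rewinds 1999-12-22 to 1999-12-01.
`weekday 4` advances to the next Thursday; 1999-12-01 is a Wednesday, so it moves forward to 1999-12-02.
Advancing 21 more days within December lands on 1999-12-23.

1999-12-23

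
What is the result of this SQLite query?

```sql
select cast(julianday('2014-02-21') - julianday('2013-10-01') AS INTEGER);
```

30 days remain in October 2013 after the 1st (31 − 1).
November 2013: 30 days.
December 2013: 31 days.
January 2014: 31 days.
Then 21 days into February 2014.
Total: 30 + 30 + 31 + 31 + 21 = 143.

143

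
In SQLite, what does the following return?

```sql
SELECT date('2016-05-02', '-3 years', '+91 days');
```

Adding -3 years to 2016-05-02 gives 2013-05-02.
Applying '+91 days' to 2013-05-02: counting 91 days forward gives 2013-08-01.

2013-08-01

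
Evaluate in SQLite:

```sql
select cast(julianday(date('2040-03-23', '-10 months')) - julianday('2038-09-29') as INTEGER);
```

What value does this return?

Adding -10 months to 2040-03-23 gives 2039-05-23.
1 day remains in September 2038 after the 29th (30 − 29).
Full months from October 2038 through April 2039 contribute their day counts.
Then 23 days into May 2039.
Total: 1 + 31 + 30 + 31 + 31 + 28 + 31 + 30 + 23 = 236.

236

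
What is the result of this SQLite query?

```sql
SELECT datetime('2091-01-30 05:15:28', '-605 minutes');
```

2091-01-29 19:10:28

605 minutes = 10h 5m; -605 minutes from 2091-01-30 05:15:28 is 2091-01-29 19:10:28 (crosses midnight).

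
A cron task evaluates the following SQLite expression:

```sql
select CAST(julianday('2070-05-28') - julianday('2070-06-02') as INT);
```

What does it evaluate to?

3 days remain in May 2070 after the 28th (31 − 28).
Then 2 days into June 2070.
Total: 3 + 2 = 5.
The subtraction is earlier − later, so the result is −5 → -5.

-5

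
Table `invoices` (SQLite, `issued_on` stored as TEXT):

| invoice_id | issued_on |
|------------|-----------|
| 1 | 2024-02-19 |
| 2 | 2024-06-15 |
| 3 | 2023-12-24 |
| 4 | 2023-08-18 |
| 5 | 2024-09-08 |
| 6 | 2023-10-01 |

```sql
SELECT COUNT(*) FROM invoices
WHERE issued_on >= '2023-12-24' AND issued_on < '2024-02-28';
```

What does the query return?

Rows in [2023-12-24, 2024-02-28): 2024-02-19, 2023-12-24 → 2 rows.

2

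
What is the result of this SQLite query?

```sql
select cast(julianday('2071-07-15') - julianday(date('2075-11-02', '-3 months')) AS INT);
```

Adding -3 months to 2075-11-02 gives 2075-08-02.
16 days remain in July 2071 after the 15th (31 − 15).
Full months from August 2071 through July 2075 contribute their day counts.
Then 2 days into August 2075.
Total: 16 + 31 + 30 + 31 + 30 + 31 + 31 + 29 + 31 + 30 + 31 + 30 + 31 + 31 + 30 + 31 + 30 + 31 + 31 + 28 + 31 + 30 + 31 + 30 + 31 + 31 + 30 + 31 + 30 + 31 + 31 + 28 + 31 + 30 + 31 + 30 + 31 + 31 + 30 + 31 + 30 + 31 + 31 + 28 + 31 + 30 + 31 + 30 + 31 + 2 = 1479.
The subtraction is earlier − later, so the result is −1479 → -1479.

-1479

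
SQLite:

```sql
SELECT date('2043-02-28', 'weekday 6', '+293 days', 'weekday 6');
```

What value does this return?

2043-12-19

`weekday 6` advances to the next Saturday; 2043-02-28 is already a Saturday, so it stays at 2043-02-28.
Applying '+293 days' to 2043-02-28: counting 293 days forward gives 2043-12-18.
`weekday 6` advances to the next Saturday; 2043-12-18 is a Friday, so it moves forward to 2043-12-19.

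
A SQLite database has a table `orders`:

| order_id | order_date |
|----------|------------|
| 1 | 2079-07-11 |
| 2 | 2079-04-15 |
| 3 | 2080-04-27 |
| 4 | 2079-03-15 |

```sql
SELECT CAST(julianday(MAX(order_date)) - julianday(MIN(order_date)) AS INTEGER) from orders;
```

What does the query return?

409

MIN = 2079-03-15, MAX = 2080-04-27.
16 days remain in March 2079 after the 15th (31 − 15).
Full months from April 2079 through March 2080 contribute their day counts.
Then 27 days into April 2080.
Total: 16 + 30 + 31 + 30 + 31 + 31 + 30 + 31 + 30 + 31 + 31 + 29 + 31 + 27 = 409.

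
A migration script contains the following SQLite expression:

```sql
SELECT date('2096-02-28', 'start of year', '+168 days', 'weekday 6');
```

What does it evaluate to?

`start of year` rewinds 2096-02-28 to 2096-01-01.
Applying '+168 days' to 2096-01-01: counting 168 days forward gives 2096-06-17.
`weekday 6` advances to the next Saturday; 2096-06-17 is a Sunday, so it moves forward to 2096-06-23.

2096-06-23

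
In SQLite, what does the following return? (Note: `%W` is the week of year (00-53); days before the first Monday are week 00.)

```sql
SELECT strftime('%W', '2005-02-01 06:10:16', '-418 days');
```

49

First apply '-418 days': 2005-02-01 06:10:16 → 2003-12-11 06:10:16.
2003-12-11 is a Thursday. SQLite's %W counts Mondays since the year started; the result is 49.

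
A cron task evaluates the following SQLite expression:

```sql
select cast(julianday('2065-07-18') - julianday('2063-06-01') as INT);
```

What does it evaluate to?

778

29 days remain in June 2063 after the 1st (30 − 1).
Full months from July 2063 through June 2065 contribute their day counts.
Then 18 days into July 2065.
Total: 29 + 31 + 31 + 30 + 31 + 30 + 31 + 31 + 29 + 31 + 30 + 31 + 30 + 31 + 31 + 30 + 31 + 30 + 31 + 31 + 28 + 31 + 30 + 31 + 30 + 18 = 778.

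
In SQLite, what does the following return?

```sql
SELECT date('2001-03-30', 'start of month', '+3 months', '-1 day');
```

2001-05-31

`start of month` rewinds 2001-03-30 to 2001-03-01.
Adding +3 months to 2001-03-01 gives 2001-06-01.
Going back 1 day from 2001-06-01 reaches 2001-05-31 (last day of May, 31 days).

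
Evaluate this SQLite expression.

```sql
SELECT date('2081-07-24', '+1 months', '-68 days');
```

Adding +1 month to 2081-07-24 gives 2081-08-24.
Applying '-68 days' to 2081-08-24: counting 68 days back gives 2081-06-17.

2081-06-17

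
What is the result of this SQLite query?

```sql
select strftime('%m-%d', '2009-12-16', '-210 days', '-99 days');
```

02-10

First apply '-210 days', '-99 days': 2009-12-16 → 2009-02-10.
`%m-%d` extracts the month-day: 02-10.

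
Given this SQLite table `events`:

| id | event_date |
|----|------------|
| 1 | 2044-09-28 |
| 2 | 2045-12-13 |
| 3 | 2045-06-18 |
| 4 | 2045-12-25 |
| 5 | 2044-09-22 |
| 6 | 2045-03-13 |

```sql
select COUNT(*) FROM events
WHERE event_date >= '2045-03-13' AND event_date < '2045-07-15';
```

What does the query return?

Rows in [2045-03-13, 2045-07-15): 2045-06-18, 2045-03-13 → 2 rows.

2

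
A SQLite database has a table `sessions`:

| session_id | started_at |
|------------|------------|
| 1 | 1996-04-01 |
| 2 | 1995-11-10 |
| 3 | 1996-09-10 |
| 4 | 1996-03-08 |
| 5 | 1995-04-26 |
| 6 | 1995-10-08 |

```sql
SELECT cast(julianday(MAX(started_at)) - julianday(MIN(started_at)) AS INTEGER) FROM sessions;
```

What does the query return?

503

MIN = 1995-04-26, MAX = 1996-09-10.
4 days remain in April 1995 after the 26th (30 − 26).
Full months from May 1995 through August 1996 contribute their day counts.
Then 10 days into September 1996.
Total: 4 + 31 + 30 + 31 + 31 + 30 + 31 + 30 + 31 + 31 + 29 + 31 + 30 + 31 + 30 + 31 + 31 + 10 = 503.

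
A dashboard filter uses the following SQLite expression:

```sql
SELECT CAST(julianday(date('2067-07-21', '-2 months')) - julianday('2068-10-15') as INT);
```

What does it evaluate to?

Adding -2 months to 2067-07-21 gives 2067-05-21.
10 days remain in May 2067 after the 21st (31 − 21).
Full months from June 2067 through September 2068 contribute their day counts.
Then 15 days into October 2068.
Total: 10 + 30 + 31 + 31 + 30 + 31 + 30 + 31 + 31 + 29 + 31 + 30 + 31 + 30 + 31 + 31 + 30 + 15 = 513.
The subtraction is earlier − later, so the result is −513 → -513.

-513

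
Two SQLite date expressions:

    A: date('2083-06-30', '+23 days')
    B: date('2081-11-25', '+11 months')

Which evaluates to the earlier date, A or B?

A = 2083-07-23.
B = 2082-10-25.
B is earlier.

B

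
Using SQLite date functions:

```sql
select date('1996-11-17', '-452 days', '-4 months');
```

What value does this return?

1995-04-23

Applying '-452 days' to 1996-11-17: counting 452 days back gives 1995-08-23.
Adding -4 months to 1995-08-23 gives 1995-04-23.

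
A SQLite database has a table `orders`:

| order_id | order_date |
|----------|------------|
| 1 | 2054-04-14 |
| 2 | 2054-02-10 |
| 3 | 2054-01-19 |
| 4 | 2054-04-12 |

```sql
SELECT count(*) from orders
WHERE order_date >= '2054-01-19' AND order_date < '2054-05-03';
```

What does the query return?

Rows in [2054-01-19, 2054-05-03): 2054-04-14, 2054-02-10, 2054-01-19, 2054-04-12 → 4 rows.

4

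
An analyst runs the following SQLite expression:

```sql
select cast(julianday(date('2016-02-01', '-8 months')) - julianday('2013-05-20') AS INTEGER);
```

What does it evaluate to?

742

Adding -8 months to 2016-02-01 gives 2015-06-01.
11 days remain in May 2013 after the 20th (31 − 20).
Full months from June 2013 through May 2015 contribute their day counts.
Then 1 day into June 2015.
Total: 11 + 30 + 31 + 31 + 30 + 31 + 30 + 31 + 31 + 28 + 31 + 30 + 31 + 30 + 31 + 31 + 30 + 31 + 30 + 31 + 31 + 28 + 31 + 30 + 31 + 1 = 742.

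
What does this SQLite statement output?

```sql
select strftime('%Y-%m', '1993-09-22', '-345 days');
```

First apply '-345 days': 1993-09-22 → 1992-10-12.
`%Y-%m` extracts the year-month: 1992-10.

1992-10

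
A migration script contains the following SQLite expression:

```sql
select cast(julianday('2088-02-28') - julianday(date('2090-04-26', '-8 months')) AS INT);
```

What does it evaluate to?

Adding -8 months to 2090-04-26 gives 2089-08-26.
1 day remains in February 2088 after the 28th (29 − 28).
Full months from March 2088 through July 2089 contribute their day counts.
Then 26 days into August 2089.
Total: 1 + 31 + 30 + 31 + 30 + 31 + 31 + 30 + 31 + 30 + 31 + 31 + 28 + 31 + 30 + 31 + 30 + 31 + 26 = 545.
The subtraction is earlier − later, so the result is −545 → -545.

-545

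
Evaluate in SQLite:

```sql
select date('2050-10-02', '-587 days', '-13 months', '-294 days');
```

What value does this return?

2047-04-03

Applying '-587 days' to 2050-10-02: counting 587 days back gives 2049-02-22.
Adding -13 months to 2049-02-22 gives 2048-01-22.
Applying '-294 days' to 2048-01-22: counting 294 days back gives 2047-04-03.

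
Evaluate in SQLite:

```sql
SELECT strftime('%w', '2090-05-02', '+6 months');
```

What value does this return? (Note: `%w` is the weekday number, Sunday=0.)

First apply '+6 months': 2090-05-02 → 2090-11-02.
2090-11-02 is a Thursday; with Sunday=0 that is 4.

4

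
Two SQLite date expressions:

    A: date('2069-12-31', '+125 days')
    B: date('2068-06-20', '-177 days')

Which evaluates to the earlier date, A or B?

A = 2070-05-05.
B = 2067-12-26.
B is earlier.

B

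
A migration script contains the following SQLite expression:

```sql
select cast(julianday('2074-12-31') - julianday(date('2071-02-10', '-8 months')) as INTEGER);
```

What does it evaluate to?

1665

Adding -8 months to 2071-02-10 gives 2070-06-10.
20 days remain in June 2070 after the 10th (30 − 10).
Full months from July 2070 through November 2074 contribute their day counts.
Then 31 days into December 2074.
Total: 20 + 31 + 31 + 30 + 31 + 30 + 31 + 31 + 28 + 31 + 30 + 31 + 30 + 31 + 31 + 30 + 31 + 30 + 31 + 31 + 29 + 31 + 30 + 31 + 30 + 31 + 31 + 30 + 31 + 30 + 31 + 31 + 28 + 31 + 30 + 31 + 30 + 31 + 31 + 30 + 31 + 30 + 31 + 31 + 28 + 31 + 30 + 31 + 30 + 31 + 31 + 30 + 31 + 30 + 31 = 1665.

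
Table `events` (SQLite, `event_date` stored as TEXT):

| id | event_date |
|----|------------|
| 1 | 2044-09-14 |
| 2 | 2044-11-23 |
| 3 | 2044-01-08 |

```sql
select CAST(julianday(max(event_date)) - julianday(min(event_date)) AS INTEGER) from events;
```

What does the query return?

MIN = 2044-01-08, MAX = 2044-11-23.
23 days remain in January 2044 after the 8th (31 − 8).
Full months from February 2044 through October 2044 contribute their day counts.
Then 23 days into November 2044.
Total: 23 + 29 + 31 + 30 + 31 + 30 + 31 + 31 + 30 + 31 + 23 = 320.

320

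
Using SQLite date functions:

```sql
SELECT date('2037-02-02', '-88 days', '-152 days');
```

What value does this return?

2036-06-07

Applying '-88 days' to 2037-02-02: counting 88 days back gives 2036-11-06.
Applying '-152 days' to 2036-11-06: counting 152 days back gives 2036-06-07.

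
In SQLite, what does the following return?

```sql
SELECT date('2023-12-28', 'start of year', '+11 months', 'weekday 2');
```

`start of year` rewinds 2023-12-28 to 2023-01-01.
Adding +11 months to 2023-01-01 gives 2023-12-01.
`weekday 2` advances to the next Tuesday; 2023-12-01 is a Friday, so it moves forward to 2023-12-05.

2023-12-05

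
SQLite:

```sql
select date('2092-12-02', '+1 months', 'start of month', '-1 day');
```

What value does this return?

Adding +1 month to 2092-12-02 gives 2093-01-02.
`start of month` rewinds 2093-01-02 to 2093-01-01.
Going back 1 day from 2093-01-01 reaches 2092-12-31 (last day of December, 31 days).

2092-12-31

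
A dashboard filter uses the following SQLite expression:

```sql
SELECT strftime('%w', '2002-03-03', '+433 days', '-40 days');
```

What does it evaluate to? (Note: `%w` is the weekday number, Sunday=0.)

First apply '+433 days', '-40 days': 2002-03-03 → 2003-03-31.
2003-03-31 is a Monday; with Sunday=0 that is 1.

1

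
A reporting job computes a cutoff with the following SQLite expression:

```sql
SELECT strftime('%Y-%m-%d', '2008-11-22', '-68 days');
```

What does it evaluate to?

2008-09-15

First apply '-68 days': 2008-11-22 → 2008-09-15.
`%Y-%m-%d` extracts the ISO date: 2008-09-15.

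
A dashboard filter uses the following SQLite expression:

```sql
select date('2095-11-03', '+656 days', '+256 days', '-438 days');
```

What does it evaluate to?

Applying '+656 days' to 2095-11-03: counting 656 days forward gives 2097-08-20.
Applying '+256 days' to 2097-08-20: counting 256 days forward gives 2098-05-03.
Applying '-438 days' to 2098-05-03: counting 438 days back gives 2097-02-19.

2097-02-19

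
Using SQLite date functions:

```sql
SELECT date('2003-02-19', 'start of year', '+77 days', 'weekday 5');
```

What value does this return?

`start of year` rewinds 2003-02-19 to 2003-01-01.
Applying '+77 days' to 2003-01-01: counting 77 days forward gives 2003-03-19.
`weekday 5` advances to the next Friday; 2003-03-19 is a Wednesday, so it moves forward to 2003-03-21.

2003-03-21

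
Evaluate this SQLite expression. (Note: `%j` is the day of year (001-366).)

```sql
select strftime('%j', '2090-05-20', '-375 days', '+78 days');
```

First apply '-375 days', '+78 days': 2090-05-20 → 2089-07-27.
Day-of-year for 2089-07-27: days since 2089-01-01 inclusive = 208, zero-padded to 208.

208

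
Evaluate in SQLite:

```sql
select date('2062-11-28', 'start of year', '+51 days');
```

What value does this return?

`start of year` rewinds 2062-11-28 to 2062-01-01.
Applying '+51 days' to 2062-01-01: counting 51 days forward gives 2062-02-21.

2062-02-21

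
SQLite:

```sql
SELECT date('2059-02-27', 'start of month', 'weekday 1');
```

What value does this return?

2059-02-03

`start of month` rewinds 2059-02-27 to 2059-02-01.
`weekday 1` advances to the next Monday; 2059-02-01 is a Saturday, so it moves forward to 2059-02-03.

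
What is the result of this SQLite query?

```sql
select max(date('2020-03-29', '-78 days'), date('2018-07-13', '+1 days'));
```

date('2020-03-29', '-78 days') → 2020-01-11.
date('2018-07-13', '+1 days') → 2018-07-14.
Later of the two is 2020-01-11.

2020-01-11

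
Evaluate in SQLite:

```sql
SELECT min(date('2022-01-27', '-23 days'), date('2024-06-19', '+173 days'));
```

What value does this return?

2022-01-04

date('2022-01-27', '-23 days') → 2022-01-04.
date('2024-06-19', '+173 days') → 2024-12-09.
Earlier of the two is 2022-01-04.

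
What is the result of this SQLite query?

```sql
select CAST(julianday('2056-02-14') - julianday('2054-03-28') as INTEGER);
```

3 days remain in March 2054 after the 28th (31 − 28).
Full months from April 2054 through January 2056 contribute their day counts.
Then 14 days into February 2056.
Total: 3 + 30 + 31 + 30 + 31 + 31 + 30 + 31 + 30 + 31 + 31 + 28 + 31 + 30 + 31 + 30 + 31 + 31 + 30 + 31 + 30 + 31 + 31 + 14 = 688.

688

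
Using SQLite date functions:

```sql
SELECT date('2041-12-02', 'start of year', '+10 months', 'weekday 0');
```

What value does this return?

2041-11-03

`start of year` rewinds 2041-12-02 to 2041-01-01.
Adding +10 months to 2041-01-01 gives 2041-11-01.
`weekday 0` advances to the next Sunday; 2041-11-01 is a Friday, so it moves forward to 2041-11-03.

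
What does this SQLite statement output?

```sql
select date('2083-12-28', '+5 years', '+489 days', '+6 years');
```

Adding +5 years to 2083-12-28 gives 2088-12-28.
Applying '+489 days' to 2088-12-28: counting 489 days forward gives 2090-05-01.
Adding +6 years to 2090-05-01 gives 2096-05-01.

2096-05-01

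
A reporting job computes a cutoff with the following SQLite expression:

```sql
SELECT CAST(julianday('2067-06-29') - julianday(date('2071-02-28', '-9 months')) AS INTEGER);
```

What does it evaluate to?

Adding -9 months to 2071-02-28 gives 2070-05-28.
1 day remains in June 2067 after the 29th (30 − 29).
Full months from July 2067 through April 2070 contribute their day counts.
Then 28 days into May 2070.
Total: 1 + 31 + 31 + 30 + 31 + 30 + 31 + 31 + 29 + 31 + 30 + 31 + 30 + 31 + 31 + 30 + 31 + 30 + 31 + 31 + 28 + 31 + 30 + 31 + 30 + 31 + 31 + 30 + 31 + 30 + 31 + 31 + 28 + 31 + 30 + 28 = 1064.
The subtraction is earlier − later, so the result is −1064 → -1064.

-1064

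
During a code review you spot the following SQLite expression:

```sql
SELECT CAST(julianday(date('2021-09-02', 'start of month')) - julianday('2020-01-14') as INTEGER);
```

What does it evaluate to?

596

`start of month` rewinds 2021-09-02 to 2021-09-01.
17 days remain in January 2020 after the 14th (31 − 14).
Full months from February 2020 through August 2021 contribute their day counts.
Then 1 day into September 2021.
Total: 17 + 29 + 31 + 30 + 31 + 30 + 31 + 31 + 30 + 31 + 30 + 31 + 31 + 28 + 31 + 30 + 31 + 30 + 31 + 31 + 1 = 596.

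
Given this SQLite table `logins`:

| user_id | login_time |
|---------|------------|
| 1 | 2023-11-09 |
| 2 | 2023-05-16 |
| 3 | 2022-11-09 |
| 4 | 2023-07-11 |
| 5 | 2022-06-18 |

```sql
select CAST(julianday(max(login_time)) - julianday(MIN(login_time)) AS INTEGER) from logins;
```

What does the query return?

MIN = 2022-06-18, MAX = 2023-11-09.
12 days remain in June 2022 after the 18th (30 − 18).
Full months from July 2022 through October 2023 contribute their day counts.
Then 9 days into November 2023.
Total: 12 + 31 + 31 + 30 + 31 + 30 + 31 + 31 + 28 + 31 + 30 + 31 + 30 + 31 + 31 + 30 + 31 + 9 = 509.

509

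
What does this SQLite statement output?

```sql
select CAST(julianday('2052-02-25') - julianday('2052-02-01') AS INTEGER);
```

24

Both dates are in February 2052: 25 − 1 = 24.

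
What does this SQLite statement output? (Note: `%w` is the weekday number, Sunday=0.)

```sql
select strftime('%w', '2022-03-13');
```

2022-03-13 is a Sunday; with Sunday=0 that is 0.

0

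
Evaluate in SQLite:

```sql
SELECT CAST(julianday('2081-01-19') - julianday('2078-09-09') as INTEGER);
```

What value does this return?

21 days remain in September 2078 after the 9th (30 − 9).
Full months from October 2078 through December 2080 contribute their day counts.
Then 19 days into January 2081.
Total: 21 + 31 + 30 + 31 + 31 + 28 + 31 + 30 + 31 + 30 + 31 + 31 + 30 + 31 + 30 + 31 + 31 + 29 + 31 + 30 + 31 + 30 + 31 + 31 + 30 + 31 + 30 + 31 + 19 = 863.

863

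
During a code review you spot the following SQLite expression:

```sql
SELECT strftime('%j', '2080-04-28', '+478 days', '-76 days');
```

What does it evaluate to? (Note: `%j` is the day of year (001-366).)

155

First apply '+478 days', '-76 days': 2080-04-28 → 2081-06-04.
Day-of-year for 2081-06-04: days since 2081-01-01 inclusive = 155, zero-padded to 155.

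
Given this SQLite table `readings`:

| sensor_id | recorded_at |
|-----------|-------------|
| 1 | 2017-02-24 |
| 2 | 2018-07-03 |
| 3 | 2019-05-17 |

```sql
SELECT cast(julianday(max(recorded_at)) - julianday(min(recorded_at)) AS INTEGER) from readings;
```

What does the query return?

812

MIN = 2017-02-24, MAX = 2019-05-17.
4 days remain in February 2017 after the 24th (28 − 24).
Full months from March 2017 through April 2019 contribute their day counts.
Then 17 days into May 2019.
Total: 4 + 31 + 30 + 31 + 30 + 31 + 31 + 30 + 31 + 30 + 31 + 31 + 28 + 31 + 30 + 31 + 30 + 31 + 31 + 30 + 31 + 30 + 31 + 31 + 28 + 31 + 30 + 17 = 812.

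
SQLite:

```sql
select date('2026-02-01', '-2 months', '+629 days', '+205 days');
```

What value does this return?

2028-03-14

Adding -2 months to 2026-02-01 gives 2025-12-01.
Applying '+629 days' to 2025-12-01: counting 629 days forward gives 2027-08-22.
Applying '+205 days' to 2027-08-22: counting 205 days forward gives 2028-03-14.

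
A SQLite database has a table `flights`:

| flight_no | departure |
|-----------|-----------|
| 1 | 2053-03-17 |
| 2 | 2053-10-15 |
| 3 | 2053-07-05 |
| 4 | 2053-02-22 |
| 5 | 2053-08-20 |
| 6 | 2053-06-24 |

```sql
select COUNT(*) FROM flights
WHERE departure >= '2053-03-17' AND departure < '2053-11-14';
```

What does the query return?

5

Rows in [2053-03-17, 2053-11-14): 2053-03-17, 2053-10-15, 2053-07-05, 2053-08-20, 2053-06-24 → 5 rows.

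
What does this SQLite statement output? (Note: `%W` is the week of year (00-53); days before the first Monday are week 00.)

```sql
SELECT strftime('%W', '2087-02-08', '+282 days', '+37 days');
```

51

First apply '+282 days', '+37 days': 2087-02-08 → 2087-12-24.
2087-12-24 is a Wednesday. SQLite's %W counts Mondays since the year started; the result is 51.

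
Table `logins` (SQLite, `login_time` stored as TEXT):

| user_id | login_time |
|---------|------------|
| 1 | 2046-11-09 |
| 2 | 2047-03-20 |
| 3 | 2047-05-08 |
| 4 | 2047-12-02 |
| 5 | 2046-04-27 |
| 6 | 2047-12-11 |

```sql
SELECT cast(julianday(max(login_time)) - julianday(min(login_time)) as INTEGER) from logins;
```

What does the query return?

593

MIN = 2046-04-27, MAX = 2047-12-11.
3 days remain in April 2046 after the 27th (30 − 27).
Full months from May 2046 through November 2047 contribute their day counts.
Then 11 days into December 2047.
Total: 3 + 31 + 30 + 31 + 31 + 30 + 31 + 30 + 31 + 31 + 28 + 31 + 30 + 31 + 30 + 31 + 31 + 30 + 31 + 30 + 11 = 593.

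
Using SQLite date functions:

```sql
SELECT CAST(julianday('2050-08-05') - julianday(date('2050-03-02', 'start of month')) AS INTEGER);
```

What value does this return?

157

`start of month` rewinds 2050-03-02 to 2050-03-01.
30 days remain in March 2050 after the 1st (31 − 1).
April 2050: 30 days.
May 2050: 31 days.
June 2050: 30 days.
July 2050: 31 days.
Then 5 days into August 2050.
Total: 30 + 30 + 31 + 30 + 31 + 5 = 157.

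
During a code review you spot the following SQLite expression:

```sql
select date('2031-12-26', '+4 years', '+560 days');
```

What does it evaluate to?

2037-07-08

Adding +4 years to 2031-12-26 gives 2035-12-26.
Applying '+560 days' to 2035-12-26: counting 560 days forward gives 2037-07-08.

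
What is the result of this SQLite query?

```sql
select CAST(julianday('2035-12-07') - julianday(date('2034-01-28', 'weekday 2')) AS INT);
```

675

`weekday 2` advances to the next Tuesday; 2034-01-28 is a Saturday, so it moves forward to 2034-01-31.
0 days remain in January 2034 after the 31st (31 − 31).
Full months from February 2034 through November 2035 contribute their day counts.
Then 7 days into December 2035.
Total: 0 + 28 + 31 + 30 + 31 + 30 + 31 + 31 + 30 + 31 + 30 + 31 + 31 + 28 + 31 + 30 + 31 + 30 + 31 + 31 + 30 + 31 + 30 + 7 = 675.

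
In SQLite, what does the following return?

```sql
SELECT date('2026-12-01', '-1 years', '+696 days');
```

Adding -1 year to 2026-12-01 gives 2025-12-01.
Applying '+696 days' to 2025-12-01: counting 696 days forward gives 2027-10-28.

2027-10-28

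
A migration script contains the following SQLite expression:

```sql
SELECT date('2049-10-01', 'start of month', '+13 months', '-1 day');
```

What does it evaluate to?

2050-10-31

`start of month` rewinds 2049-10-01 to 2049-10-01.
Adding +13 months to 2049-10-01 gives 2050-11-01.
Going back 1 day from 2050-11-01 reaches 2050-10-31 (last day of October, 31 days).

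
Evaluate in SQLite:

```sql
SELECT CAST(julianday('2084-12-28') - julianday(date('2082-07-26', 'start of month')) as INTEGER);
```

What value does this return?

911

`start of month` rewinds 2082-07-26 to 2082-07-01.
30 days remain in July 2082 after the 1st (31 − 1).
Full months from August 2082 through November 2084 contribute their day counts.
Then 28 days into December 2084.
Total: 30 + 31 + 30 + 31 + 30 + 31 + 31 + 28 + 31 + 30 + 31 + 30 + 31 + 31 + 30 + 31 + 30 + 31 + 31 + 29 + 31 + 30 + 31 + 30 + 31 + 31 + 30 + 31 + 30 + 28 = 911.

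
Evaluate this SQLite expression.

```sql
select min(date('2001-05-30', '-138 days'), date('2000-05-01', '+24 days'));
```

2000-05-25

date('2001-05-30', '-138 days') → 2001-01-12.
date('2000-05-01', '+24 days') → 2000-05-25.
Earlier of the two is 2000-05-25.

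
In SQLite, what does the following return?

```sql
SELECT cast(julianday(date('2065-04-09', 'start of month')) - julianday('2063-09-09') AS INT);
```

`start of month` rewinds 2065-04-09 to 2065-04-01.
21 days remain in September 2063 after the 9th (30 − 9).
Full months from October 2063 through March 2065 contribute their day counts.
Then 1 day into April 2065.
Total: 21 + 31 + 30 + 31 + 31 + 29 + 31 + 30 + 31 + 30 + 31 + 31 + 30 + 31 + 30 + 31 + 31 + 28 + 31 + 1 = 570.

570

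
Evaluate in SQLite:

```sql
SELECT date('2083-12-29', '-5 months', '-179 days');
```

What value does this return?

2083-01-31

Adding -5 months to 2083-12-29 gives 2083-07-29.
Applying '-179 days' to 2083-07-29: counting 179 days back gives 2083-01-31.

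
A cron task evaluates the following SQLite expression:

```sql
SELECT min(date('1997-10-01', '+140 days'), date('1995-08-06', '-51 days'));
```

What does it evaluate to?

date('1997-10-01', '+140 days') → 1998-02-18.
date('1995-08-06', '-51 days') → 1995-06-16.
Earlier of the two is 1995-06-16.

1995-06-16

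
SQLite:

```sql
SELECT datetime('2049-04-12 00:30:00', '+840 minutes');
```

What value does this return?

840 minutes = 14h 0m; +840 minutes from 2049-04-12 00:30:00 is 2049-04-12 14:30:00.

2049-04-12 14:30:00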